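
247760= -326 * ( - 760)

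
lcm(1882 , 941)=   1882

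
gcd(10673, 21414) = 1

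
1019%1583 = 1019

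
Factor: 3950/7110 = 3^( - 2 ) * 5^1 = 5/9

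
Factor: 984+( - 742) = 242= 2^1*11^2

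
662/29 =662/29= 22.83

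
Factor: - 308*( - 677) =208516 = 2^2*7^1*11^1*677^1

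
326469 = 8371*39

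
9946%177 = 34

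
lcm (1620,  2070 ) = 37260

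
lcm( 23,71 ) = 1633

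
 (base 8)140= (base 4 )1200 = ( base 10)96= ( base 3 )10120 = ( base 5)341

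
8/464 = 1/58 = 0.02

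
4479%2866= 1613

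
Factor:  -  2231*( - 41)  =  23^1*41^1*97^1= 91471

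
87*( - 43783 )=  - 3809121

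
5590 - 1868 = 3722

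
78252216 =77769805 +482411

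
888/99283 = 888/99283  =  0.01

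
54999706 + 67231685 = 122231391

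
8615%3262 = 2091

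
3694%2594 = 1100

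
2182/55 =39+ 37/55 = 39.67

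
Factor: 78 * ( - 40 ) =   -  2^4 * 3^1*5^1*13^1 = - 3120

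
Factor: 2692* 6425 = 17296100 = 2^2*5^2*257^1*673^1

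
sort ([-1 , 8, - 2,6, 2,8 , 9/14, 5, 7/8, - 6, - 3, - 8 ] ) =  [- 8, - 6,-3, -2, -1, 9/14,  7/8,2,  5, 6, 8, 8 ] 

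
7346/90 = 81 + 28/45 = 81.62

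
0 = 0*4663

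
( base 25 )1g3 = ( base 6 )4432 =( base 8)2004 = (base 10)1028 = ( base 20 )2B8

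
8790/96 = 1465/16  =  91.56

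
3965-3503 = 462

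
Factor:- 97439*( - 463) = 139^1 * 463^1*701^1=45114257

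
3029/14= 3029/14  =  216.36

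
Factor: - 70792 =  - 2^3*8849^1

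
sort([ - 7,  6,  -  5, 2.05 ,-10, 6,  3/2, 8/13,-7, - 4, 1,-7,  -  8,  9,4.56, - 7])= [ - 10, - 8, - 7,-7,-7, - 7, - 5,- 4,  8/13,1  ,  3/2,2.05,4.56, 6,6, 9]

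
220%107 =6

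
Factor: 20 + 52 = 72 =2^3 * 3^2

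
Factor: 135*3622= 488970 = 2^1*3^3*5^1*1811^1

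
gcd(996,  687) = 3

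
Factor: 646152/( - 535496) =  - 327/271  =  - 3^1*109^1 * 271^( - 1)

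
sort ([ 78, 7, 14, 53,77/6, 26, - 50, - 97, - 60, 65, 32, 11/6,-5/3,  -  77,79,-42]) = [-97,  -  77,  -  60, -50, - 42,  -  5/3,  11/6, 7, 77/6, 14,26, 32, 53,65,78 , 79 ] 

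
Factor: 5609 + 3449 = 9058 = 2^1*7^1*647^1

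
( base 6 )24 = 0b10000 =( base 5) 31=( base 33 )g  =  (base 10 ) 16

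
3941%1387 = 1167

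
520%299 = 221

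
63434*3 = 190302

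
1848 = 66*28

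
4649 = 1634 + 3015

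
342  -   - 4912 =5254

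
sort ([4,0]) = [0, 4 ]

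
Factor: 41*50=2050  =  2^1*5^2*41^1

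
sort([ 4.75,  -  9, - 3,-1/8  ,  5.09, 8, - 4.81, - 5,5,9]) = [ - 9,-5  , - 4.81, - 3,-1/8, 4.75, 5, 5.09, 8,9]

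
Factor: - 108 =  - 2^2*3^3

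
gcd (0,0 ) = 0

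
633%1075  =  633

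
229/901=229/901 = 0.25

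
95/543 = 95/543 = 0.17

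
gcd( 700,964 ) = 4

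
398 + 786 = 1184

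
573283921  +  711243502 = 1284527423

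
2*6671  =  13342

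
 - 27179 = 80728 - 107907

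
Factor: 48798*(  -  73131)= -2^1*3^3*19^1*1283^1*2711^1 = -3568646538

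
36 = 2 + 34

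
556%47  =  39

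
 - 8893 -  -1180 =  - 7713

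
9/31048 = 9/31048 = 0.00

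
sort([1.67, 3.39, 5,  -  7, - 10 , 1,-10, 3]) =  [ - 10,  -  10, - 7, 1, 1.67,3,3.39, 5]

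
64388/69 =933 + 11/69 = 933.16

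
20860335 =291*71685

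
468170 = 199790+268380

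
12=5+7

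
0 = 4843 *0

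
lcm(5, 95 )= 95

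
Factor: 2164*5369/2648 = 2^( -1 )*7^1*13^1*59^1*331^(-1 )*541^1  =  2904629/662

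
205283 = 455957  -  250674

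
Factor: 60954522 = 2^1 * 3^1*  10159087^1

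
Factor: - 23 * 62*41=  - 2^1*23^1*31^1 * 41^1 = - 58466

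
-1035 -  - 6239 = 5204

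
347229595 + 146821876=494051471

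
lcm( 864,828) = 19872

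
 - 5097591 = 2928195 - 8025786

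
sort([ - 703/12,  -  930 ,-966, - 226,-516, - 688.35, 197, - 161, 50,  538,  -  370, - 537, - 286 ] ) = [ - 966,-930,  -  688.35, -537, - 516, -370, - 286,- 226, - 161, - 703/12,50, 197, 538] 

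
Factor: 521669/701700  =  2^( - 2 )*3^( -1)*5^( - 2) * 2339^( - 1 )*521669^1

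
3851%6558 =3851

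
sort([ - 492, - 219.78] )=[ - 492 , - 219.78]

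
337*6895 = 2323615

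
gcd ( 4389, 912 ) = 57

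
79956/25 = 79956/25  =  3198.24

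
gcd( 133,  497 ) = 7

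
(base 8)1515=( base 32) QD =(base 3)1011022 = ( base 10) 845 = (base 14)445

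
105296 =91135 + 14161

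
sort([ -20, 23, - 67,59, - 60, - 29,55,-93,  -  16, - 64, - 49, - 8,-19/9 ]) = [ - 93, - 67, - 64, - 60, - 49, - 29,-20,- 16,-8 ,  -  19/9, 23, 55, 59]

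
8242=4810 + 3432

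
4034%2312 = 1722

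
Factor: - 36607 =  - 36607^1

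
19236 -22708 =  - 3472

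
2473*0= 0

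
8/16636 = 2/4159 = 0.00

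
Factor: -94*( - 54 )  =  5076 = 2^2*3^3*47^1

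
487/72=487/72=6.76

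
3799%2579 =1220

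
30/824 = 15/412 = 0.04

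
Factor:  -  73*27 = -1971= - 3^3*73^1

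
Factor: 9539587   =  1987^1*4801^1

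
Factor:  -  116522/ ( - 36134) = 287/89 = 7^1* 41^1*89^(- 1)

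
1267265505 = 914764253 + 352501252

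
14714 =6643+8071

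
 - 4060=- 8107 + 4047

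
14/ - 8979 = - 1 + 8965/8979 = - 0.00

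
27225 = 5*5445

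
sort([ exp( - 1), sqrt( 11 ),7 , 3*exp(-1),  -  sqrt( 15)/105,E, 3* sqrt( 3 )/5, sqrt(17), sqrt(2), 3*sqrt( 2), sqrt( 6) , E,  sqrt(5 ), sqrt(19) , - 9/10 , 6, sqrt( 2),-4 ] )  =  [-4, - 9/10, - sqrt(15) /105 , exp(-1),3*sqrt(3)/5,3* exp(-1 ), sqrt( 2) , sqrt(2 ) , sqrt(5 ),sqrt (6),E, E, sqrt( 11),  sqrt( 17 ), 3*sqrt( 2),sqrt (19), 6,  7 ] 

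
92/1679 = 4/73  =  0.05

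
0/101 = 0=0.00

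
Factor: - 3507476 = -2^2*7^1*19^2*347^1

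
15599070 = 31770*491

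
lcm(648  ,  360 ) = 3240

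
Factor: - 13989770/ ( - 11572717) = 2^1*5^1* 13^( - 1)*211^ ( - 1)*4219^( - 1)*1398977^1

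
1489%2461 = 1489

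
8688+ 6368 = 15056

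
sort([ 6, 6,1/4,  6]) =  [ 1/4,6, 6, 6 ]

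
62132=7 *8876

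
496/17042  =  248/8521  =  0.03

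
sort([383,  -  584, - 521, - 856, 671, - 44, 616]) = [- 856 ,- 584,-521,-44, 383 , 616,671]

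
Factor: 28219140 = 2^2*3^2 * 5^1*211^1*743^1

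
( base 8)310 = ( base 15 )d5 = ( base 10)200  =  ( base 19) aa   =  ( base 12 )148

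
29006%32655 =29006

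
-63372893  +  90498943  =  27126050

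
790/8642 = 395/4321= 0.09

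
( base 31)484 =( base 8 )10000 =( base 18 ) CBA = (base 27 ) 5gj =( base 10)4096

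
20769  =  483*43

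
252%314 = 252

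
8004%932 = 548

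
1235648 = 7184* 172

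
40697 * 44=1790668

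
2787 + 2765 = 5552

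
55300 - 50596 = 4704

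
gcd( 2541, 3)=3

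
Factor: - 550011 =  - 3^1*7^1*11^1 * 2381^1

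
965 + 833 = 1798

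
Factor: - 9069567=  - 3^1*13^1*23^1*10111^1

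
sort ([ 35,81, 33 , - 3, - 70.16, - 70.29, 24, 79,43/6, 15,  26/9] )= [ -70.29,-70.16,-3,  26/9, 43/6, 15, 24, 33, 35 , 79,81 ] 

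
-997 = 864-1861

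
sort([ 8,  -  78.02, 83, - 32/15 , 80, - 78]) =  [-78.02, - 78, - 32/15, 8, 80,83]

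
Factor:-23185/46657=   -  5^1*13^( - 1)*37^(-1) * 97^( - 1)*4637^1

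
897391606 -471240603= 426151003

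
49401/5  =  9880 + 1/5  =  9880.20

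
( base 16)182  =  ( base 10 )386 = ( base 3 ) 112022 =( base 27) E8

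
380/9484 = 95/2371 = 0.04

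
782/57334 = 391/28667= 0.01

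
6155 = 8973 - 2818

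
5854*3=17562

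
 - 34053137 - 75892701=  - 109945838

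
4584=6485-1901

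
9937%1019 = 766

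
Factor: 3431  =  47^1*73^1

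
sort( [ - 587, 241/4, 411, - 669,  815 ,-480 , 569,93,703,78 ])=[-669, - 587, - 480, 241/4 , 78 , 93,411 , 569  ,  703,815]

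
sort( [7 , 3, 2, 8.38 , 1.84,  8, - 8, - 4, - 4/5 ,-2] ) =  [ - 8, - 4, - 2 ,-4/5,  1.84, 2,  3, 7,8,8.38] 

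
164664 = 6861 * 24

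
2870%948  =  26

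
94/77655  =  94/77655 = 0.00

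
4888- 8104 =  - 3216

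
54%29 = 25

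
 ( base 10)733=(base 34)lj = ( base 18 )24d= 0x2dd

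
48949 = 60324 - 11375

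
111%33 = 12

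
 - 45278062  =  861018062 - 906296124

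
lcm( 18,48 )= 144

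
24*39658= 951792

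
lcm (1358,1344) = 130368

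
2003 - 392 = 1611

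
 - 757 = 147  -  904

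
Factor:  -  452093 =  - 47^1*9619^1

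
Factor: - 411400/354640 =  - 935/806 = -2^(  -  1 )*5^1*11^1*13^( - 1)*17^1*31^(-1) 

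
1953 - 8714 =  -  6761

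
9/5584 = 9/5584 = 0.00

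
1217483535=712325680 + 505157855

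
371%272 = 99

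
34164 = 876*39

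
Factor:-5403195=-3^2*5^1*7^1  *17^1*1009^1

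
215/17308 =215/17308 = 0.01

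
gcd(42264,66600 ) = 72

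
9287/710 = 9287/710 = 13.08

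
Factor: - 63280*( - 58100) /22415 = 735313600/4483 = 2^6 * 5^2*7^2* 83^1*113^1*4483^ ( - 1 )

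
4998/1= 4998 = 4998.00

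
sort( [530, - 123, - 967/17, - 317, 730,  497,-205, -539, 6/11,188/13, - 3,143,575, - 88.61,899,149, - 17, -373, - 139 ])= [ - 539,- 373,-317,-205,-139,  -  123,-88.61, - 967/17,-17 ,  -  3, 6/11, 188/13, 143, 149, 497, 530,  575,730, 899 ]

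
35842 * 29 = 1039418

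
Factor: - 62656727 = - 7^1 * 2011^1*4451^1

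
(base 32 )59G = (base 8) 12460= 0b1010100110000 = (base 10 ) 5424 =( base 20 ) db4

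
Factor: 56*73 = 2^3 * 7^1*73^1 = 4088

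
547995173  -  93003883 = 454991290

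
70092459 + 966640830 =1036733289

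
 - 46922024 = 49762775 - 96684799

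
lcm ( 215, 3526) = 17630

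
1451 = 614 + 837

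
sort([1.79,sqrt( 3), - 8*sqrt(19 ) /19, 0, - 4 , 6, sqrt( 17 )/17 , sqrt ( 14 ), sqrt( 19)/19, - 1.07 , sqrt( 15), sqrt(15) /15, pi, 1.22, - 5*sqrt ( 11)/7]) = [ - 4, - 5*sqrt (11)/7, - 8 * sqrt(19)/19, - 1.07 , 0, sqrt(19 )/19, sqrt( 17 )/17 , sqrt(15) /15, 1.22, sqrt ( 3) , 1.79,pi, sqrt(14) , sqrt( 15),6 ] 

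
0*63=0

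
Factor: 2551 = 2551^1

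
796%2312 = 796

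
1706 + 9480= 11186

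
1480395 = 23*64365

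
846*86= 72756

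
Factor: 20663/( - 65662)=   - 2^ ( - 1 ) *20663^1*32831^( - 1)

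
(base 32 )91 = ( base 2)100100001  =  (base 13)193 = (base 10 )289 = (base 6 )1201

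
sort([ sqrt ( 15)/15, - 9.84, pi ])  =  [ - 9.84,sqrt(15 )/15, pi ] 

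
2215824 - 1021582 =1194242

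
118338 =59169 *2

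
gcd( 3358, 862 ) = 2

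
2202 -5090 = -2888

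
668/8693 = 668/8693 = 0.08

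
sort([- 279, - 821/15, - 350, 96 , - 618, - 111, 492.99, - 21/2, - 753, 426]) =[ - 753, - 618, - 350 ,- 279,-111, - 821/15,  -  21/2,96,426, 492.99]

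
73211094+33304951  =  106516045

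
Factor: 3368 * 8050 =27112400 = 2^4*5^2*7^1*23^1*421^1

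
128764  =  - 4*( - 32191)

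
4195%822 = 85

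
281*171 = 48051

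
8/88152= 1/11019 = 0.00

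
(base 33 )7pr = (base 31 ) 8pc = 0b10000100011011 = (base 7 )33465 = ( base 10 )8475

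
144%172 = 144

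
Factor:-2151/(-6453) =3^( - 1)  =  1/3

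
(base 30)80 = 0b11110000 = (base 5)1430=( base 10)240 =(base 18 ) D6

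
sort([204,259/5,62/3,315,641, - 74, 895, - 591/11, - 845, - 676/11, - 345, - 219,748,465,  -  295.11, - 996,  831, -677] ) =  [- 996, - 845, - 677, - 345, - 295.11, - 219,- 74, - 676/11, - 591/11,62/3,259/5,204,  315,465,641,748  ,  831,895]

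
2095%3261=2095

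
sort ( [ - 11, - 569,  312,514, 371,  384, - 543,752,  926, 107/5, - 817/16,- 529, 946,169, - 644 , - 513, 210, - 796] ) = [ - 796, - 644,-569, - 543, - 529, - 513, - 817/16, - 11,107/5, 169,210,312, 371, 384,  514,752 , 926,946]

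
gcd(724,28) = 4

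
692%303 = 86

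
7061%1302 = 551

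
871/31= 871/31 = 28.10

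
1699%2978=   1699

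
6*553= 3318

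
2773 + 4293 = 7066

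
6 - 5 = 1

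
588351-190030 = 398321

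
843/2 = 843/2 = 421.50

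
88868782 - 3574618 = 85294164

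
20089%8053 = 3983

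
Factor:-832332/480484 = -208083/120121 = - 3^1*139^1*499^1*120121^(  -  1)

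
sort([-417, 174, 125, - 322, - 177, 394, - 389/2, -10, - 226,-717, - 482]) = [-717,  -  482, -417,-322, - 226,-389/2 , - 177, - 10, 125, 174,394 ] 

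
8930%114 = 38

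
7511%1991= 1538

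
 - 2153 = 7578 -9731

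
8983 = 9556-573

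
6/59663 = 6/59663 = 0.00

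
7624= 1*7624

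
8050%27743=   8050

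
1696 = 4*424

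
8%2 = 0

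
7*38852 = 271964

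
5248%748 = 12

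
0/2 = 0 = 0.00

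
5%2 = 1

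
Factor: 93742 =2^1*11^1 * 4261^1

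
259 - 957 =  - 698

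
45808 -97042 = -51234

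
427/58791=427/58791 = 0.01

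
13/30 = 13/30 =0.43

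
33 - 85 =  - 52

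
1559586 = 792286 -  - 767300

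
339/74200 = 339/74200 = 0.00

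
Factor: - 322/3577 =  - 46/511 = -2^1*7^(-1)*23^1*73^( - 1) 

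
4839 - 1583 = 3256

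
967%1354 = 967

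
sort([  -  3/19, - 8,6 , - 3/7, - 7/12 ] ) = [ - 8 , - 7/12, - 3/7, - 3/19,6]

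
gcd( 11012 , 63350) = 2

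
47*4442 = 208774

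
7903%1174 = 859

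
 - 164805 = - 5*32961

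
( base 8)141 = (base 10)97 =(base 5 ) 342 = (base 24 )41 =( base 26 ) 3j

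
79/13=79/13 = 6.08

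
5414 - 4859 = 555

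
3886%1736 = 414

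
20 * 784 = 15680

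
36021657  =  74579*483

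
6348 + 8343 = 14691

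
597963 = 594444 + 3519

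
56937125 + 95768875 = 152706000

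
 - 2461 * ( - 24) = 59064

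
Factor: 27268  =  2^2*17^1*401^1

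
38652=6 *6442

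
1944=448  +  1496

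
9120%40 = 0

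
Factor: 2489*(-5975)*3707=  - 5^2*11^1 *19^1*131^1*239^1*337^1 = - 55129669925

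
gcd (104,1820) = 52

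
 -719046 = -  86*8361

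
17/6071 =17/6071 = 0.00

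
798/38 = 21= 21.00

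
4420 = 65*68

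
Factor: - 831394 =-2^1*415697^1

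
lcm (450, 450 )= 450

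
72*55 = 3960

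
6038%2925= 188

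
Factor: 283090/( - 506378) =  - 141545/253189= -5^1*47^( - 1)*5387^( - 1 ) * 28309^1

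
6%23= 6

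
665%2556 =665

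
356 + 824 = 1180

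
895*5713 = 5113135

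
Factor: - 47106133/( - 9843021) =3^( - 2) * 17^2 * 61^(-1)*17929^(  -  1 ) * 162997^1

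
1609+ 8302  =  9911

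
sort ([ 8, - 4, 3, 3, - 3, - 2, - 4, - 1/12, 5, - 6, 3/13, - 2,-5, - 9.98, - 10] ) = [ -10, - 9.98,-6, - 5, - 4, - 4, - 3, - 2 ,-2, - 1/12, 3/13,3,3, 5, 8 ]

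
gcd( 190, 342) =38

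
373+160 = 533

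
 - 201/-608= 201/608 = 0.33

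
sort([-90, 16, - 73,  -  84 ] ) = [-90,-84,  -  73,  16] 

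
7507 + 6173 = 13680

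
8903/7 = 8903/7 = 1271.86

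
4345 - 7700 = -3355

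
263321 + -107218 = 156103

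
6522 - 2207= 4315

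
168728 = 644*262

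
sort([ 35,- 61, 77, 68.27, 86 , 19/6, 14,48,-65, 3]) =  [-65, - 61, 3, 19/6, 14, 35, 48,68.27,77, 86 ] 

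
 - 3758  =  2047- 5805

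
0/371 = 0 = 0.00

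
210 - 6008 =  - 5798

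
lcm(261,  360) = 10440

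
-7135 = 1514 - 8649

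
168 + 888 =1056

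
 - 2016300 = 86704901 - 88721201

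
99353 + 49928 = 149281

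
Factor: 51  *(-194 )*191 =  - 1889754 = -2^1*3^1*17^1*97^1  *191^1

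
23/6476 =23/6476 = 0.00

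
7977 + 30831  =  38808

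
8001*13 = 104013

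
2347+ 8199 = 10546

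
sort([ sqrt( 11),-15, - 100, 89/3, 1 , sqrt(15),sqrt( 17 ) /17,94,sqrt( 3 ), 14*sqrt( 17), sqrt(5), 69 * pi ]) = [ - 100,-15 , sqrt( 17) /17, 1, sqrt (3), sqrt( 5 ),sqrt( 11) , sqrt (15 ), 89/3, 14*sqrt( 17), 94, 69*pi ]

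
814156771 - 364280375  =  449876396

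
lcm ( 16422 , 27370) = 82110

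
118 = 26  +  92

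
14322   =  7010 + 7312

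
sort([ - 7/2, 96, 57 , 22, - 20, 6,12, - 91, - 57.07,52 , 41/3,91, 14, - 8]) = [- 91, - 57.07, - 20,-8, - 7/2, 6, 12, 41/3, 14, 22, 52, 57, 91, 96]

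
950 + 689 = 1639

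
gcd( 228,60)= 12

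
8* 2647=21176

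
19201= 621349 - 602148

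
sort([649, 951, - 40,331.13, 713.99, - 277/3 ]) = [-277/3, - 40, 331.13,649,713.99, 951]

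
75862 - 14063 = 61799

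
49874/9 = 49874/9 = 5541.56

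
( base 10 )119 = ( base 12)9B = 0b1110111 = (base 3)11102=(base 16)77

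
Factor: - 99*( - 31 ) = 3069=3^2*11^1*31^1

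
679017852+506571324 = 1185589176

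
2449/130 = 18 + 109/130 = 18.84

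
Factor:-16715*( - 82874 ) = 2^1 *5^1 * 11^1*3343^1*3767^1 = 1385238910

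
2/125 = 2/125= 0.02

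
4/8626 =2/4313 = 0.00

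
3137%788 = 773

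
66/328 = 33/164 = 0.20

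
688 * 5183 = 3565904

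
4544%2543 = 2001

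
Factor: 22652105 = 5^1*7^1*499^1*1297^1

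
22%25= 22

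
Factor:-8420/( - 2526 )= 10/3 = 2^1 * 3^(-1 ) * 5^1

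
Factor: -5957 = -7^1*23^1*37^1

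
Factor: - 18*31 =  - 2^1 * 3^2* 31^1=- 558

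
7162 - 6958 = 204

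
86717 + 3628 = 90345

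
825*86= 70950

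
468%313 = 155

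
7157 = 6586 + 571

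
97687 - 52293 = 45394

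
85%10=5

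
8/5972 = 2/1493 = 0.00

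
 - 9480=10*(-948) 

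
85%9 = 4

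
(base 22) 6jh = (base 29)3S4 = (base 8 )6413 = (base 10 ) 3339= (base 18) a59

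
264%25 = 14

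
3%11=3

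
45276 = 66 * 686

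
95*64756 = 6151820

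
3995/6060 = 799/1212 = 0.66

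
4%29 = 4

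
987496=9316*106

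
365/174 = 365/174 = 2.10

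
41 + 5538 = 5579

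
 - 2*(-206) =412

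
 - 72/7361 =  - 1 + 7289/7361=- 0.01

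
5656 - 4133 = 1523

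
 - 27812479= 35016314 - 62828793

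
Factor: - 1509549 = -3^1 * 17^1 * 29599^1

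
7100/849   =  7100/849 = 8.36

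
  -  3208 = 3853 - 7061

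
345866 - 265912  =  79954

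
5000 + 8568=13568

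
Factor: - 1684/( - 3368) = 1/2 = 2^(-1)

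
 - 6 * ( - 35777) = 214662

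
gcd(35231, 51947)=7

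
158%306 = 158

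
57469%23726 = 10017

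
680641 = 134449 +546192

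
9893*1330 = 13157690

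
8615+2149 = 10764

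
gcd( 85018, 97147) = 1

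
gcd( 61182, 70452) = 1854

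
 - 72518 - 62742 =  - 135260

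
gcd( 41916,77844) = 5988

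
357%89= 1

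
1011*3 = 3033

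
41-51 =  - 10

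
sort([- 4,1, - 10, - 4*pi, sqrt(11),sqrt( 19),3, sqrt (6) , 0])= [ - 4*pi, - 10,-4, 0,1, sqrt(6),3, sqrt(11), sqrt( 19 )]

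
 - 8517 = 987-9504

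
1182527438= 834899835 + 347627603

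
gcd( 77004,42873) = 93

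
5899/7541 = 5899/7541 =0.78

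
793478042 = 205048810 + 588429232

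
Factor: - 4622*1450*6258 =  - 41940490200  =  - 2^3*3^1 *5^2*7^1*29^1 *149^1*2311^1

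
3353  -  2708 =645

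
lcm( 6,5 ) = 30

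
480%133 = 81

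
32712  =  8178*4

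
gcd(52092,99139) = 1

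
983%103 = 56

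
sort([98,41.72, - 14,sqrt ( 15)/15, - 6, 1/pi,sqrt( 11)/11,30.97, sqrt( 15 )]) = [-14,- 6, sqrt( 15) /15,sqrt(11) /11,1/pi,  sqrt( 15 ),30.97,  41.72 , 98]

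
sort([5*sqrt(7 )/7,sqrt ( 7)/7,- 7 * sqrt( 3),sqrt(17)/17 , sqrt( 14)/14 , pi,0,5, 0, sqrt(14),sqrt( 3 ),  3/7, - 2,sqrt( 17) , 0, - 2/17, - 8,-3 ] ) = [ - 7*sqrt(3), - 8,-3, - 2, - 2/17, 0,0,0, sqrt( 17)/17,sqrt(14 ) /14,sqrt(7)/7, 3/7,sqrt(3),5*sqrt(7)/7,pi, sqrt ( 14),sqrt(17), 5 ] 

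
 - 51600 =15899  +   - 67499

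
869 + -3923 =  - 3054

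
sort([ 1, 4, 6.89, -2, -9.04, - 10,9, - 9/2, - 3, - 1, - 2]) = [  -  10, -9.04, - 9/2, - 3,  -  2,-2, - 1,1, 4,6.89,9]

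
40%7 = 5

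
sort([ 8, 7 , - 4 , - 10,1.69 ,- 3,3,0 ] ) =[-10, - 4,  -  3,0,1.69,3, 7,8]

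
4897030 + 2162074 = 7059104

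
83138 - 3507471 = - 3424333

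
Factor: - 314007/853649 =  - 3^1 * 17^1*47^1*131^1 * 331^( - 1 )*2579^( - 1 )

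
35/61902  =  35/61902= 0.00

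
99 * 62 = 6138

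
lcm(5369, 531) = 48321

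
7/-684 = -1 + 677/684= -0.01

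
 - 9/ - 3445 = 9/3445 = 0.00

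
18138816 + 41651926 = 59790742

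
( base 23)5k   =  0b10000111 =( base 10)135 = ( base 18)79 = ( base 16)87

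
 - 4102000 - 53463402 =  - 57565402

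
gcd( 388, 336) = 4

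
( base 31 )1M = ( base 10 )53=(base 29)1O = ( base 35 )1i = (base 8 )65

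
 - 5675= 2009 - 7684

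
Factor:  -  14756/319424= - 17/368 = -  2^( - 4)*17^1*23^(-1 )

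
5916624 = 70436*84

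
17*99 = 1683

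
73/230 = 73/230 = 0.32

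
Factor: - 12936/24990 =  - 2^2*5^( - 1 ) * 11^1 * 17^( -1)=- 44/85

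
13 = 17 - 4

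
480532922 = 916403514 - 435870592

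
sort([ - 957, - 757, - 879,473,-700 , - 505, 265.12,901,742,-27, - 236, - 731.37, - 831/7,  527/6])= [ - 957, - 879, - 757, - 731.37,  -  700, - 505, - 236, - 831/7,  -  27,527/6 , 265.12,473,742 , 901 ] 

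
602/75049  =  602/75049= 0.01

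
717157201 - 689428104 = 27729097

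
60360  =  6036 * 10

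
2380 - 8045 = -5665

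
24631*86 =2118266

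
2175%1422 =753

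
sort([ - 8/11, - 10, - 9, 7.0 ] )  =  [ - 10, - 9, - 8/11, 7.0 ]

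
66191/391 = 169 + 112/391 =169.29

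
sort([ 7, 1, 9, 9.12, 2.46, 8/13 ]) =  [8/13, 1,  2.46, 7,9 , 9.12]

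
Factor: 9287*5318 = 49388266 = 2^1*37^1*251^1*2659^1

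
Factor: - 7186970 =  - 2^1*5^1 *7^1*83^1*1237^1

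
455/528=455/528  =  0.86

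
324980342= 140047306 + 184933036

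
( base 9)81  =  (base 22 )37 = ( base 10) 73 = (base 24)31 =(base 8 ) 111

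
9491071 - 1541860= 7949211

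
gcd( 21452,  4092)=124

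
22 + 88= 110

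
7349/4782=1 + 2567/4782 = 1.54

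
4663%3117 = 1546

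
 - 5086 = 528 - 5614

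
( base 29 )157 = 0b1111100001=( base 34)T7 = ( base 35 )SD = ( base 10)993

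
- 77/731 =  - 77/731 = - 0.11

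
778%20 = 18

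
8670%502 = 136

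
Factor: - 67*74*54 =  - 2^2 * 3^3*37^1*67^1 =- 267732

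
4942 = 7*706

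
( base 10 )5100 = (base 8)11754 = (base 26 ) 7E4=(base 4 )1033230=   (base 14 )1c04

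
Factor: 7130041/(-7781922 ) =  - 2^( - 1)*3^( - 2 )*47^1*97^( - 1 )*4457^(  -  1 )*151703^1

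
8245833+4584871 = 12830704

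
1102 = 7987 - 6885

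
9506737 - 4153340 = 5353397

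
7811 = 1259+6552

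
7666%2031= 1573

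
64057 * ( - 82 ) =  - 5252674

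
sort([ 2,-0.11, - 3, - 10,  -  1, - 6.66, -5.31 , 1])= [-10,  -  6.66,-5.31, - 3, - 1, - 0.11,  1, 2]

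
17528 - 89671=-72143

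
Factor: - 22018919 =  - 13^1*1693763^1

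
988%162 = 16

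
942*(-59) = -55578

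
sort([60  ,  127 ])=[60, 127 ] 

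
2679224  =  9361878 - 6682654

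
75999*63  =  4787937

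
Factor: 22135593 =3^1 * 7378531^1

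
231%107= 17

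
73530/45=1634  =  1634.00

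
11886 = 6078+5808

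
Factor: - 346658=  - 2^1*13^1*67^1*199^1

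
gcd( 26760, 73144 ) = 1784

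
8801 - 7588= 1213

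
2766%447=84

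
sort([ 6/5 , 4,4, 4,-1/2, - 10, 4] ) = [ - 10, - 1/2, 6/5,4,4, 4,4]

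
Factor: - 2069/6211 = -2069^1*6211^( - 1) 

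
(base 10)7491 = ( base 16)1d43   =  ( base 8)16503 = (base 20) ieb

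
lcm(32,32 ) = 32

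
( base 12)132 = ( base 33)5h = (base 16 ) B6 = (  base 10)182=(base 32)5M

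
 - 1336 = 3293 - 4629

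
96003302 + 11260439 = 107263741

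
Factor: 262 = 2^1*131^1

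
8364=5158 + 3206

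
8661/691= 12 + 369/691 = 12.53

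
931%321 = 289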